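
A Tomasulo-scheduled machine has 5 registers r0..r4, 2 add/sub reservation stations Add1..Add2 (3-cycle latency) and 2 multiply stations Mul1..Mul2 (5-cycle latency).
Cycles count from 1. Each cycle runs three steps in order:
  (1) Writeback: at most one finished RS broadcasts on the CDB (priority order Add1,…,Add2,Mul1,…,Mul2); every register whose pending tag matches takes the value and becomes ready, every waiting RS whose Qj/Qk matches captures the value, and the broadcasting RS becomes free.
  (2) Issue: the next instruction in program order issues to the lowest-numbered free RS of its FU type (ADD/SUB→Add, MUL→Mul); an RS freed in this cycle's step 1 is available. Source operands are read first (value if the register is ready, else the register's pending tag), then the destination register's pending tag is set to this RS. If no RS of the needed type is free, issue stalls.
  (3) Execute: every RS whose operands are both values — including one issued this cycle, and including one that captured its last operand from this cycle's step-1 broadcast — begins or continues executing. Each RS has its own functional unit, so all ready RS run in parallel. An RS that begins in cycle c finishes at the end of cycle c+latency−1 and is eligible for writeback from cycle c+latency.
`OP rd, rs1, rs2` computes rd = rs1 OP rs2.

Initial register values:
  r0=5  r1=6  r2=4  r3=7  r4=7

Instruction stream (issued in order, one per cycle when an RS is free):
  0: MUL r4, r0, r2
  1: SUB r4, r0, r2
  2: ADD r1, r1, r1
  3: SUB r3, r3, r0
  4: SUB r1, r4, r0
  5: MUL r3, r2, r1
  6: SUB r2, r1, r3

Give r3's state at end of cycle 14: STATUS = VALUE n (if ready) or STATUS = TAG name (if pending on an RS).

c1: issue MUL r4<-Mul1 | r0:5,r1:6,r2:4,r3:7,r4:Mul1
c2: issue SUB r4<-Add1 | r0:5,r1:6,r2:4,r3:7,r4:Add1
c3: issue ADD r1<-Add2 | r0:5,r1:Add2,r2:4,r3:7,r4:Add1
c4: stall | r0:5,r1:Add2,r2:4,r3:7,r4:Add1
c5: CDB Add1=1; issue SUB r3<-Add1 | r0:5,r1:Add2,r2:4,r3:Add1,r4:1
c6: CDB Add2=12; issue SUB r1<-Add2 | r0:5,r1:Add2,r2:4,r3:Add1,r4:1
c7: CDB Mul1=20; issue MUL r3<-Mul1 | r0:5,r1:Add2,r2:4,r3:Mul1,r4:1
c8: CDB Add1=2; issue SUB r2<-Add1 | r0:5,r1:Add2,r2:Add1,r3:Mul1,r4:1
c9: CDB Add2=-4 | r0:5,r1:-4,r2:Add1,r3:Mul1,r4:1
c10: - | r0:5,r1:-4,r2:Add1,r3:Mul1,r4:1
c11: - | r0:5,r1:-4,r2:Add1,r3:Mul1,r4:1
c12: - | r0:5,r1:-4,r2:Add1,r3:Mul1,r4:1
c13: - | r0:5,r1:-4,r2:Add1,r3:Mul1,r4:1
c14: CDB Mul1=-16 | r0:5,r1:-4,r2:Add1,r3:-16,r4:1

STATUS = VALUE -16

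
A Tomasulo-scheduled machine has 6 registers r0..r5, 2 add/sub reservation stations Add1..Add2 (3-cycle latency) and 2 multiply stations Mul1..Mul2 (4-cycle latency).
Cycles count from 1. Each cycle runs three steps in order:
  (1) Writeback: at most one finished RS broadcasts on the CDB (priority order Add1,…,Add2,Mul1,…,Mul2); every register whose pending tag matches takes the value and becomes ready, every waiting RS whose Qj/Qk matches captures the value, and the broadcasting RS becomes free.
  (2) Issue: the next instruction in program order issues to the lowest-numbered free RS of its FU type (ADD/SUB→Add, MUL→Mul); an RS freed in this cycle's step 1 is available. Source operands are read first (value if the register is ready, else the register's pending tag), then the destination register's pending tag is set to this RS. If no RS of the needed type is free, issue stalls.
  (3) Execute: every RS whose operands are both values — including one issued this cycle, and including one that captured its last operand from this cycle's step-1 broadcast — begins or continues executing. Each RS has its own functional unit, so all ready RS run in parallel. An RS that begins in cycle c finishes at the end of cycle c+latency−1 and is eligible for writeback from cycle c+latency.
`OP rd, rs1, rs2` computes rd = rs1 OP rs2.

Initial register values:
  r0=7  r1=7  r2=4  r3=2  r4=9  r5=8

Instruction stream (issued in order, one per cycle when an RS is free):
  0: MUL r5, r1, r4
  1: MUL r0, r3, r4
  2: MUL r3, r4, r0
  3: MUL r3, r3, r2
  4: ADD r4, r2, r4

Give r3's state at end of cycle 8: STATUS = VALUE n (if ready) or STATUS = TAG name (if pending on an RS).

  c1: issue MUL r5<-Mul1  regs: r0:7,r1:7,r2:4,r3:2,r4:9,r5:Mul1
  c2: issue MUL r0<-Mul2  regs: r0:Mul2,r1:7,r2:4,r3:2,r4:9,r5:Mul1
  c3: stall  regs: r0:Mul2,r1:7,r2:4,r3:2,r4:9,r5:Mul1
  c4: stall  regs: r0:Mul2,r1:7,r2:4,r3:2,r4:9,r5:Mul1
  c5: CDB Mul1=63; issue MUL r3<-Mul1  regs: r0:Mul2,r1:7,r2:4,r3:Mul1,r4:9,r5:63
  c6: CDB Mul2=18; issue MUL r3<-Mul2  regs: r0:18,r1:7,r2:4,r3:Mul2,r4:9,r5:63
  c7: issue ADD r4<-Add1  regs: r0:18,r1:7,r2:4,r3:Mul2,r4:Add1,r5:63
  c8: -  regs: r0:18,r1:7,r2:4,r3:Mul2,r4:Add1,r5:63

STATUS = TAG Mul2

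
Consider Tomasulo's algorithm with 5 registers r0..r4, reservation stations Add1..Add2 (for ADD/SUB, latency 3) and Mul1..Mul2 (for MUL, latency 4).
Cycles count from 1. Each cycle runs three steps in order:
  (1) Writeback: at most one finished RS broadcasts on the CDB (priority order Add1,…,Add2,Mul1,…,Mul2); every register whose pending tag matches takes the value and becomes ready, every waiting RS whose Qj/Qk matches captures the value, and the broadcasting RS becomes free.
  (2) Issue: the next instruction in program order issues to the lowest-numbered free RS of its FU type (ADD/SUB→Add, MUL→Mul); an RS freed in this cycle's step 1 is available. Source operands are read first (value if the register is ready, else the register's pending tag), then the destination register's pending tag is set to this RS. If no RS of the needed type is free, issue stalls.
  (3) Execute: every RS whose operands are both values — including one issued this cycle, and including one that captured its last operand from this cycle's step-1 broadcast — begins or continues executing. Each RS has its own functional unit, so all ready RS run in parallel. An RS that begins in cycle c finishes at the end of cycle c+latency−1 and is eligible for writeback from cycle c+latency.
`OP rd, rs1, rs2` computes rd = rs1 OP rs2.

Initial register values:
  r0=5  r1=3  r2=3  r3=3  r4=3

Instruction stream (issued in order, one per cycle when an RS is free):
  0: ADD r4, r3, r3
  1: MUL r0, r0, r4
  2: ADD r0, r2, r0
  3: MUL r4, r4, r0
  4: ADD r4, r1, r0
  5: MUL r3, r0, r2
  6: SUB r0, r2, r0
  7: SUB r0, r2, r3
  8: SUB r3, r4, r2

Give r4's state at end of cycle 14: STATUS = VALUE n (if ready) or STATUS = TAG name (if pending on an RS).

c1: issue ADD r4<-Add1 | r0:5,r1:3,r2:3,r3:3,r4:Add1
c2: issue MUL r0<-Mul1 | r0:Mul1,r1:3,r2:3,r3:3,r4:Add1
c3: issue ADD r0<-Add2 | r0:Add2,r1:3,r2:3,r3:3,r4:Add1
c4: CDB Add1=6; issue MUL r4<-Mul2 | r0:Add2,r1:3,r2:3,r3:3,r4:Mul2
c5: issue ADD r4<-Add1 | r0:Add2,r1:3,r2:3,r3:3,r4:Add1
c6: stall | r0:Add2,r1:3,r2:3,r3:3,r4:Add1
c7: stall | r0:Add2,r1:3,r2:3,r3:3,r4:Add1
c8: CDB Mul1=30; issue MUL r3<-Mul1 | r0:Add2,r1:3,r2:3,r3:Mul1,r4:Add1
c9: stall | r0:Add2,r1:3,r2:3,r3:Mul1,r4:Add1
c10: stall | r0:Add2,r1:3,r2:3,r3:Mul1,r4:Add1
c11: CDB Add2=33; issue SUB r0<-Add2 | r0:Add2,r1:3,r2:3,r3:Mul1,r4:Add1
c12: stall | r0:Add2,r1:3,r2:3,r3:Mul1,r4:Add1
c13: stall | r0:Add2,r1:3,r2:3,r3:Mul1,r4:Add1
c14: CDB Add1=36; issue SUB r0<-Add1 | r0:Add1,r1:3,r2:3,r3:Mul1,r4:36

STATUS = VALUE 36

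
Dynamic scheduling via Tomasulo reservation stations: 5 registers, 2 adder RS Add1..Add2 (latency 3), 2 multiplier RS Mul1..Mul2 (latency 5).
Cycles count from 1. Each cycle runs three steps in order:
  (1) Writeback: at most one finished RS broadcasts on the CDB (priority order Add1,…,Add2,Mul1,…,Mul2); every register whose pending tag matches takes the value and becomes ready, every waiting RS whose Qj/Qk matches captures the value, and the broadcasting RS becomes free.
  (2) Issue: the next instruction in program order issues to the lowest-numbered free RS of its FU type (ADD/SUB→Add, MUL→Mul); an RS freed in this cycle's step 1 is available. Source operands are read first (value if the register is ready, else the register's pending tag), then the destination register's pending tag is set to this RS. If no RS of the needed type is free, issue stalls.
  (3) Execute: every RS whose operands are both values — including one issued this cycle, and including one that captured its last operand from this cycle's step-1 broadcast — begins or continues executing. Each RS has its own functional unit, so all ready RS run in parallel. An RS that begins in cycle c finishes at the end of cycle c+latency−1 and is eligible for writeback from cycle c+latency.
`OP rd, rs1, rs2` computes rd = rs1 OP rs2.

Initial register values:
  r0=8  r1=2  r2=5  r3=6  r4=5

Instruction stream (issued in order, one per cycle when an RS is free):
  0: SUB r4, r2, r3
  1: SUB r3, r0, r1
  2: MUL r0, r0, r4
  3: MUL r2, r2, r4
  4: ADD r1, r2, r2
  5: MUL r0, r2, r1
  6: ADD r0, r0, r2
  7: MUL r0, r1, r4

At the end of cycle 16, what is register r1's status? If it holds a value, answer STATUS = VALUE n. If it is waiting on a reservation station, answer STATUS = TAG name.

STATUS = VALUE -10

  c1: issue SUB r4<-Add1  regs: r0:8,r1:2,r2:5,r3:6,r4:Add1
  c2: issue SUB r3<-Add2  regs: r0:8,r1:2,r2:5,r3:Add2,r4:Add1
  c3: issue MUL r0<-Mul1  regs: r0:Mul1,r1:2,r2:5,r3:Add2,r4:Add1
  c4: CDB Add1=-1; issue MUL r2<-Mul2  regs: r0:Mul1,r1:2,r2:Mul2,r3:Add2,r4:-1
  c5: CDB Add2=6; issue ADD r1<-Add1  regs: r0:Mul1,r1:Add1,r2:Mul2,r3:6,r4:-1
  c6: stall  regs: r0:Mul1,r1:Add1,r2:Mul2,r3:6,r4:-1
  c7: stall  regs: r0:Mul1,r1:Add1,r2:Mul2,r3:6,r4:-1
  c8: stall  regs: r0:Mul1,r1:Add1,r2:Mul2,r3:6,r4:-1
  c9: CDB Mul1=-8; issue MUL r0<-Mul1  regs: r0:Mul1,r1:Add1,r2:Mul2,r3:6,r4:-1
  c10: CDB Mul2=-5; issue ADD r0<-Add2  regs: r0:Add2,r1:Add1,r2:-5,r3:6,r4:-1
  c11: issue MUL r0<-Mul2  regs: r0:Mul2,r1:Add1,r2:-5,r3:6,r4:-1
  c12: -  regs: r0:Mul2,r1:Add1,r2:-5,r3:6,r4:-1
  c13: CDB Add1=-10  regs: r0:Mul2,r1:-10,r2:-5,r3:6,r4:-1
  c14: -  regs: r0:Mul2,r1:-10,r2:-5,r3:6,r4:-1
  c15: -  regs: r0:Mul2,r1:-10,r2:-5,r3:6,r4:-1
  c16: -  regs: r0:Mul2,r1:-10,r2:-5,r3:6,r4:-1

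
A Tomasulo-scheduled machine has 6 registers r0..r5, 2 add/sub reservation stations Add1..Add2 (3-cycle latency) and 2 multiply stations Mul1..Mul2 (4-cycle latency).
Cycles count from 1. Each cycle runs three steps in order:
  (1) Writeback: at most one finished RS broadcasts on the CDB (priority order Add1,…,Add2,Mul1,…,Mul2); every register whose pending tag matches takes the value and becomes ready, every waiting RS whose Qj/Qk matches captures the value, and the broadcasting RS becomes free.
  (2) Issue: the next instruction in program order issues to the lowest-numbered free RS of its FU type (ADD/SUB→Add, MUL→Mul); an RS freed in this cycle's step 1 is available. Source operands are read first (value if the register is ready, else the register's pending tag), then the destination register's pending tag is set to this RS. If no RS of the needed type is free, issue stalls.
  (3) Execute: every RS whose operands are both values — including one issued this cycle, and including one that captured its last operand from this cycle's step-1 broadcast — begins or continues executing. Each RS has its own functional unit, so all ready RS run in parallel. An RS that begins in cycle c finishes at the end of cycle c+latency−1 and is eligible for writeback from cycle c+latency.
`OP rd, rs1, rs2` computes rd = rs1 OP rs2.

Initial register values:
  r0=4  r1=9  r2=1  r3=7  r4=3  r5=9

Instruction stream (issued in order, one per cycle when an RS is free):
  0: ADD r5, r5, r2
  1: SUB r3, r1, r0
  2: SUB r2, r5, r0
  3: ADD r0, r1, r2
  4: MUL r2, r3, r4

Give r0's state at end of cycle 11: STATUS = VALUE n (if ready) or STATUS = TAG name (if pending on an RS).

STATUS = VALUE 15

  c1: issue ADD r5<-Add1  regs: r0:4,r1:9,r2:1,r3:7,r4:3,r5:Add1
  c2: issue SUB r3<-Add2  regs: r0:4,r1:9,r2:1,r3:Add2,r4:3,r5:Add1
  c3: stall  regs: r0:4,r1:9,r2:1,r3:Add2,r4:3,r5:Add1
  c4: CDB Add1=10; issue SUB r2<-Add1  regs: r0:4,r1:9,r2:Add1,r3:Add2,r4:3,r5:10
  c5: CDB Add2=5; issue ADD r0<-Add2  regs: r0:Add2,r1:9,r2:Add1,r3:5,r4:3,r5:10
  c6: issue MUL r2<-Mul1  regs: r0:Add2,r1:9,r2:Mul1,r3:5,r4:3,r5:10
  c7: CDB Add1=6  regs: r0:Add2,r1:9,r2:Mul1,r3:5,r4:3,r5:10
  c8: -  regs: r0:Add2,r1:9,r2:Mul1,r3:5,r4:3,r5:10
  c9: -  regs: r0:Add2,r1:9,r2:Mul1,r3:5,r4:3,r5:10
  c10: CDB Add2=15  regs: r0:15,r1:9,r2:Mul1,r3:5,r4:3,r5:10
  c11: CDB Mul1=15  regs: r0:15,r1:9,r2:15,r3:5,r4:3,r5:10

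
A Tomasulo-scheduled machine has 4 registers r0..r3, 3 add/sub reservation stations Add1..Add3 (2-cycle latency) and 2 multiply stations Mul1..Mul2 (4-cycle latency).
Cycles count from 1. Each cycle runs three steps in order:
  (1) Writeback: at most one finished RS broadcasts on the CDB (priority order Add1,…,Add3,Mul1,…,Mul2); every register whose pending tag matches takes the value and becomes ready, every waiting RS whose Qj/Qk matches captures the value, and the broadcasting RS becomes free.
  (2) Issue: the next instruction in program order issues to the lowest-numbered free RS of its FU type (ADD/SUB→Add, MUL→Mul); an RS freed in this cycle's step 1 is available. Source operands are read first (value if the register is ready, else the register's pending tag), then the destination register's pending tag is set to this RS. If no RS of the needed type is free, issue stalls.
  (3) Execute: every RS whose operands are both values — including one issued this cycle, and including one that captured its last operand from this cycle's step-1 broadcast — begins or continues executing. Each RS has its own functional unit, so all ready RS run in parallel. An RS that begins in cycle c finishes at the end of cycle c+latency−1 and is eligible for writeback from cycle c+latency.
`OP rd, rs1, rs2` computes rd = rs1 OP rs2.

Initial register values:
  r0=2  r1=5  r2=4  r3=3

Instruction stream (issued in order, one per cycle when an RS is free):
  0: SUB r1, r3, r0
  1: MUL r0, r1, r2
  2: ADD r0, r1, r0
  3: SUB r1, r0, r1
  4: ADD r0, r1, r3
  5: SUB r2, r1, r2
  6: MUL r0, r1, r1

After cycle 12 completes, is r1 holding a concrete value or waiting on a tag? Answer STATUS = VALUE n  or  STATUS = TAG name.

cycle 1: issue SUB r1<-Add1 // r0:2,r1:Add1,r2:4,r3:3
cycle 2: issue MUL r0<-Mul1 // r0:Mul1,r1:Add1,r2:4,r3:3
cycle 3: CDB Add1=1; issue ADD r0<-Add1 // r0:Add1,r1:1,r2:4,r3:3
cycle 4: issue SUB r1<-Add2 // r0:Add1,r1:Add2,r2:4,r3:3
cycle 5: issue ADD r0<-Add3 // r0:Add3,r1:Add2,r2:4,r3:3
cycle 6: stall // r0:Add3,r1:Add2,r2:4,r3:3
cycle 7: CDB Mul1=4; stall // r0:Add3,r1:Add2,r2:4,r3:3
cycle 8: stall // r0:Add3,r1:Add2,r2:4,r3:3
cycle 9: CDB Add1=5; issue SUB r2<-Add1 // r0:Add3,r1:Add2,r2:Add1,r3:3
cycle 10: issue MUL r0<-Mul1 // r0:Mul1,r1:Add2,r2:Add1,r3:3
cycle 11: CDB Add2=4 // r0:Mul1,r1:4,r2:Add1,r3:3
cycle 12: - // r0:Mul1,r1:4,r2:Add1,r3:3

STATUS = VALUE 4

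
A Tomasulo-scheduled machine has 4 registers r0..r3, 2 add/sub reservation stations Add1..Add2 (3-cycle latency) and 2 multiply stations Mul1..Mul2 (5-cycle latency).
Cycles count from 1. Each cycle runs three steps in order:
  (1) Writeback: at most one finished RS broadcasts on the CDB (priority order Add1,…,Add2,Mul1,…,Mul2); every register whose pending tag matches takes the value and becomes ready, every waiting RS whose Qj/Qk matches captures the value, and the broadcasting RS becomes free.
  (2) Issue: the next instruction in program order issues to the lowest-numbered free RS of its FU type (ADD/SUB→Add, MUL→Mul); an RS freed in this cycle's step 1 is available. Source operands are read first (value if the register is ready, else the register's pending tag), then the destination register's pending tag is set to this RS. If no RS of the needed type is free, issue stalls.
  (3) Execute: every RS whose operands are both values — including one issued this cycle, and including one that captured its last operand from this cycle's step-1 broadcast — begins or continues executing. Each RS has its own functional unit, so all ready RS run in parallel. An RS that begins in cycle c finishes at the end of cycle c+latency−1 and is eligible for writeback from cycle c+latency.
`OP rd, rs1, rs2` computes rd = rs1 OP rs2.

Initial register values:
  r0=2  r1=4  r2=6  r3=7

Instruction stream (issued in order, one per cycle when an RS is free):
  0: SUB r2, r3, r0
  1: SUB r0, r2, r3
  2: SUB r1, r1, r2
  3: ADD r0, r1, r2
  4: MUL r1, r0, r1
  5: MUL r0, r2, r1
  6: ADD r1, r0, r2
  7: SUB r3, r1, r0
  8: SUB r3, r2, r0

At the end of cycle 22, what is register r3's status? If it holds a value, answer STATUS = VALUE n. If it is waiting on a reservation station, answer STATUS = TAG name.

c1: issue SUB r2<-Add1 | r0:2,r1:4,r2:Add1,r3:7
c2: issue SUB r0<-Add2 | r0:Add2,r1:4,r2:Add1,r3:7
c3: stall | r0:Add2,r1:4,r2:Add1,r3:7
c4: CDB Add1=5; issue SUB r1<-Add1 | r0:Add2,r1:Add1,r2:5,r3:7
c5: stall | r0:Add2,r1:Add1,r2:5,r3:7
c6: stall | r0:Add2,r1:Add1,r2:5,r3:7
c7: CDB Add1=-1; issue ADD r0<-Add1 | r0:Add1,r1:-1,r2:5,r3:7
c8: CDB Add2=-2; issue MUL r1<-Mul1 | r0:Add1,r1:Mul1,r2:5,r3:7
c9: issue MUL r0<-Mul2 | r0:Mul2,r1:Mul1,r2:5,r3:7
c10: CDB Add1=4; issue ADD r1<-Add1 | r0:Mul2,r1:Add1,r2:5,r3:7
c11: issue SUB r3<-Add2 | r0:Mul2,r1:Add1,r2:5,r3:Add2
c12: stall | r0:Mul2,r1:Add1,r2:5,r3:Add2
c13: stall | r0:Mul2,r1:Add1,r2:5,r3:Add2
c14: stall | r0:Mul2,r1:Add1,r2:5,r3:Add2
c15: CDB Mul1=-4; stall | r0:Mul2,r1:Add1,r2:5,r3:Add2
c16: stall | r0:Mul2,r1:Add1,r2:5,r3:Add2
c17: stall | r0:Mul2,r1:Add1,r2:5,r3:Add2
c18: stall | r0:Mul2,r1:Add1,r2:5,r3:Add2
c19: stall | r0:Mul2,r1:Add1,r2:5,r3:Add2
c20: CDB Mul2=-20; stall | r0:-20,r1:Add1,r2:5,r3:Add2
c21: stall | r0:-20,r1:Add1,r2:5,r3:Add2
c22: stall | r0:-20,r1:Add1,r2:5,r3:Add2

STATUS = TAG Add2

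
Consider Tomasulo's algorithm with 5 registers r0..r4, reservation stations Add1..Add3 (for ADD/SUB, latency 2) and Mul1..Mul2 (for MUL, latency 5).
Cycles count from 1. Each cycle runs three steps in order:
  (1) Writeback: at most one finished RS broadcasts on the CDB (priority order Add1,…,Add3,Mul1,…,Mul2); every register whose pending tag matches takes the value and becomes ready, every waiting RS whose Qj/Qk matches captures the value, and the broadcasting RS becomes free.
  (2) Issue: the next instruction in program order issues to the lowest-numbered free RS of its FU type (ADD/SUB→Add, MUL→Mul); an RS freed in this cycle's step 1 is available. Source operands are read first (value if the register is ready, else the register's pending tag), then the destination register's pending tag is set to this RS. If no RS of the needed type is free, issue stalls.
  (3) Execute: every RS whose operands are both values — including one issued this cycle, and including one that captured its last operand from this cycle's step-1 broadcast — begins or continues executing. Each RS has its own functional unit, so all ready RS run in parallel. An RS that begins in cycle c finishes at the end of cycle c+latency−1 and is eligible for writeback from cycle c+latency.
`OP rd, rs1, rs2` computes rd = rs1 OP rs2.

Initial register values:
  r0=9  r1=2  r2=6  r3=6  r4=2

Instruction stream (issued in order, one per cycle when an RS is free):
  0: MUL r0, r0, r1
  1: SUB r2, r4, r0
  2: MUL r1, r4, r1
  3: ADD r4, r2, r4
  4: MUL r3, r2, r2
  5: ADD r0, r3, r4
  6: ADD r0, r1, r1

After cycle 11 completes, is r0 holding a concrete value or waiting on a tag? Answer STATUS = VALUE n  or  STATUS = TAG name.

cycle 1: issue MUL r0<-Mul1 // r0:Mul1,r1:2,r2:6,r3:6,r4:2
cycle 2: issue SUB r2<-Add1 // r0:Mul1,r1:2,r2:Add1,r3:6,r4:2
cycle 3: issue MUL r1<-Mul2 // r0:Mul1,r1:Mul2,r2:Add1,r3:6,r4:2
cycle 4: issue ADD r4<-Add2 // r0:Mul1,r1:Mul2,r2:Add1,r3:6,r4:Add2
cycle 5: stall // r0:Mul1,r1:Mul2,r2:Add1,r3:6,r4:Add2
cycle 6: CDB Mul1=18; issue MUL r3<-Mul1 // r0:18,r1:Mul2,r2:Add1,r3:Mul1,r4:Add2
cycle 7: issue ADD r0<-Add3 // r0:Add3,r1:Mul2,r2:Add1,r3:Mul1,r4:Add2
cycle 8: CDB Add1=-16; issue ADD r0<-Add1 // r0:Add1,r1:Mul2,r2:-16,r3:Mul1,r4:Add2
cycle 9: CDB Mul2=4 // r0:Add1,r1:4,r2:-16,r3:Mul1,r4:Add2
cycle 10: CDB Add2=-14 // r0:Add1,r1:4,r2:-16,r3:Mul1,r4:-14
cycle 11: CDB Add1=8 // r0:8,r1:4,r2:-16,r3:Mul1,r4:-14

STATUS = VALUE 8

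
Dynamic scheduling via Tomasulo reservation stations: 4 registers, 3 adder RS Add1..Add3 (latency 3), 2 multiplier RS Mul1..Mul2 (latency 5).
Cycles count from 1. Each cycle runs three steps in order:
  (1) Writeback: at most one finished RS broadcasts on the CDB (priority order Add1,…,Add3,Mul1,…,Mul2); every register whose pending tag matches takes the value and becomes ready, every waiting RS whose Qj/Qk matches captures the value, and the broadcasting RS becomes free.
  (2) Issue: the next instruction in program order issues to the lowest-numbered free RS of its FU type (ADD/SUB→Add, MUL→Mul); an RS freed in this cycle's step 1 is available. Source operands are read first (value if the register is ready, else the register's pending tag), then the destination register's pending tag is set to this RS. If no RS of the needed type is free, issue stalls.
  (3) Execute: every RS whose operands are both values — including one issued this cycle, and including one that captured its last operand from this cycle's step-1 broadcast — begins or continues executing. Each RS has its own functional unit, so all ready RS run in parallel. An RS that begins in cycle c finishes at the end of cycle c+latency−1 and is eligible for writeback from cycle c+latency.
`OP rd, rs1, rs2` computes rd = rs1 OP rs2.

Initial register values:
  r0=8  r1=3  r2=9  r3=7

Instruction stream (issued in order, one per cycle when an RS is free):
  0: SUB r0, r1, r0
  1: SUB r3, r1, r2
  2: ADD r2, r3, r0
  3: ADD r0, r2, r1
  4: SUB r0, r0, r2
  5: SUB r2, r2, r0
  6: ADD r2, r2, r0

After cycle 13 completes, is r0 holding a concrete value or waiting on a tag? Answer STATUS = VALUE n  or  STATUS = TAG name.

STATUS = TAG Add2

cycle 1: issue SUB r0<-Add1 // r0:Add1,r1:3,r2:9,r3:7
cycle 2: issue SUB r3<-Add2 // r0:Add1,r1:3,r2:9,r3:Add2
cycle 3: issue ADD r2<-Add3 // r0:Add1,r1:3,r2:Add3,r3:Add2
cycle 4: CDB Add1=-5; issue ADD r0<-Add1 // r0:Add1,r1:3,r2:Add3,r3:Add2
cycle 5: CDB Add2=-6; issue SUB r0<-Add2 // r0:Add2,r1:3,r2:Add3,r3:-6
cycle 6: stall // r0:Add2,r1:3,r2:Add3,r3:-6
cycle 7: stall // r0:Add2,r1:3,r2:Add3,r3:-6
cycle 8: CDB Add3=-11; issue SUB r2<-Add3 // r0:Add2,r1:3,r2:Add3,r3:-6
cycle 9: stall // r0:Add2,r1:3,r2:Add3,r3:-6
cycle 10: stall // r0:Add2,r1:3,r2:Add3,r3:-6
cycle 11: CDB Add1=-8; issue ADD r2<-Add1 // r0:Add2,r1:3,r2:Add1,r3:-6
cycle 12: - // r0:Add2,r1:3,r2:Add1,r3:-6
cycle 13: - // r0:Add2,r1:3,r2:Add1,r3:-6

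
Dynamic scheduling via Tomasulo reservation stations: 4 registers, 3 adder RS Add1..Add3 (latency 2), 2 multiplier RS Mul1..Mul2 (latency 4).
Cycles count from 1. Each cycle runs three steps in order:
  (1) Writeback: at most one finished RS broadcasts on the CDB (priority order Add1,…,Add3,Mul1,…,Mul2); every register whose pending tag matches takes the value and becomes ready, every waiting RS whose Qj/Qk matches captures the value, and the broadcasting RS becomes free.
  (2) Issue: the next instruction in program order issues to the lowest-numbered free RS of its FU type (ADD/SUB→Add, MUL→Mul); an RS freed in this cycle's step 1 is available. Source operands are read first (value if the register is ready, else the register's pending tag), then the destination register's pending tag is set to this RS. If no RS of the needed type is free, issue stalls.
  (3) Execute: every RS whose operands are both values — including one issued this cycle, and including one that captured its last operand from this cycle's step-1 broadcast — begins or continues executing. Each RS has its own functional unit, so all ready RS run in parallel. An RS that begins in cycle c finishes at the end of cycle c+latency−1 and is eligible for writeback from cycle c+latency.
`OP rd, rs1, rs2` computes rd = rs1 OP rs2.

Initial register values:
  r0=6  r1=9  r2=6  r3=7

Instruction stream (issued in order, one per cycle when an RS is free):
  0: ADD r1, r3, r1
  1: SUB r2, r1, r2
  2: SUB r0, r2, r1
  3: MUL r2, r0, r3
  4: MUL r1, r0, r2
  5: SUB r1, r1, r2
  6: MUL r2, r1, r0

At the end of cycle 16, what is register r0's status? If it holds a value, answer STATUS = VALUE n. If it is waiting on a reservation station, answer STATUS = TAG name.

STATUS = VALUE -6

cycle 1: issue ADD r1<-Add1 // r0:6,r1:Add1,r2:6,r3:7
cycle 2: issue SUB r2<-Add2 // r0:6,r1:Add1,r2:Add2,r3:7
cycle 3: CDB Add1=16; issue SUB r0<-Add1 // r0:Add1,r1:16,r2:Add2,r3:7
cycle 4: issue MUL r2<-Mul1 // r0:Add1,r1:16,r2:Mul1,r3:7
cycle 5: CDB Add2=10; issue MUL r1<-Mul2 // r0:Add1,r1:Mul2,r2:Mul1,r3:7
cycle 6: issue SUB r1<-Add2 // r0:Add1,r1:Add2,r2:Mul1,r3:7
cycle 7: CDB Add1=-6; stall // r0:-6,r1:Add2,r2:Mul1,r3:7
cycle 8: stall // r0:-6,r1:Add2,r2:Mul1,r3:7
cycle 9: stall // r0:-6,r1:Add2,r2:Mul1,r3:7
cycle 10: stall // r0:-6,r1:Add2,r2:Mul1,r3:7
cycle 11: CDB Mul1=-42; issue MUL r2<-Mul1 // r0:-6,r1:Add2,r2:Mul1,r3:7
cycle 12: - // r0:-6,r1:Add2,r2:Mul1,r3:7
cycle 13: - // r0:-6,r1:Add2,r2:Mul1,r3:7
cycle 14: - // r0:-6,r1:Add2,r2:Mul1,r3:7
cycle 15: CDB Mul2=252 // r0:-6,r1:Add2,r2:Mul1,r3:7
cycle 16: - // r0:-6,r1:Add2,r2:Mul1,r3:7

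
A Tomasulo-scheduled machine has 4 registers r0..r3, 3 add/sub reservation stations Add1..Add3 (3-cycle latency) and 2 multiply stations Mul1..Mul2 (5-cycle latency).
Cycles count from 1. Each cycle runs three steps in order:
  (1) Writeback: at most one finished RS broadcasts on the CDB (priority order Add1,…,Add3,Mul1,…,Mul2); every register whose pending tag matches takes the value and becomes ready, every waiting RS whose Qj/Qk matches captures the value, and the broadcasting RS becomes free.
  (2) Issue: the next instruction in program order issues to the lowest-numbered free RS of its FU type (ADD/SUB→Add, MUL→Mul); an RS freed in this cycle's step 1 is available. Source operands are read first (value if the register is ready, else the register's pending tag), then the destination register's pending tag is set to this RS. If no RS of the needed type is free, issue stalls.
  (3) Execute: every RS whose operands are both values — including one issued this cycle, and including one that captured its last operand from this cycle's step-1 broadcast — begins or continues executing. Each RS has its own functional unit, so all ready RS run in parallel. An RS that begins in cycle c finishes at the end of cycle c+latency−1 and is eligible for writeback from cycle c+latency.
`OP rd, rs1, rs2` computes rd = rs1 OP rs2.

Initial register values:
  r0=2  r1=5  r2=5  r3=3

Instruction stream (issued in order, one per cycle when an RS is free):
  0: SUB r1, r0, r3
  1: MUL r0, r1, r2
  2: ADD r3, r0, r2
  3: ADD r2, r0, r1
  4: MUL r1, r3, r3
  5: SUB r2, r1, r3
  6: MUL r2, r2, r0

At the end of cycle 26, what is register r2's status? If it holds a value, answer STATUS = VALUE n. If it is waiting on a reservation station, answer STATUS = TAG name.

  c1: issue SUB r1<-Add1  regs: r0:2,r1:Add1,r2:5,r3:3
  c2: issue MUL r0<-Mul1  regs: r0:Mul1,r1:Add1,r2:5,r3:3
  c3: issue ADD r3<-Add2  regs: r0:Mul1,r1:Add1,r2:5,r3:Add2
  c4: CDB Add1=-1; issue ADD r2<-Add1  regs: r0:Mul1,r1:-1,r2:Add1,r3:Add2
  c5: issue MUL r1<-Mul2  regs: r0:Mul1,r1:Mul2,r2:Add1,r3:Add2
  c6: issue SUB r2<-Add3  regs: r0:Mul1,r1:Mul2,r2:Add3,r3:Add2
  c7: stall  regs: r0:Mul1,r1:Mul2,r2:Add3,r3:Add2
  c8: stall  regs: r0:Mul1,r1:Mul2,r2:Add3,r3:Add2
  c9: CDB Mul1=-5; issue MUL r2<-Mul1  regs: r0:-5,r1:Mul2,r2:Mul1,r3:Add2
  c10: -  regs: r0:-5,r1:Mul2,r2:Mul1,r3:Add2
  c11: -  regs: r0:-5,r1:Mul2,r2:Mul1,r3:Add2
  c12: CDB Add1=-6  regs: r0:-5,r1:Mul2,r2:Mul1,r3:Add2
  c13: CDB Add2=0  regs: r0:-5,r1:Mul2,r2:Mul1,r3:0
  c14: -  regs: r0:-5,r1:Mul2,r2:Mul1,r3:0
  c15: -  regs: r0:-5,r1:Mul2,r2:Mul1,r3:0
  c16: -  regs: r0:-5,r1:Mul2,r2:Mul1,r3:0
  c17: -  regs: r0:-5,r1:Mul2,r2:Mul1,r3:0
  c18: CDB Mul2=0  regs: r0:-5,r1:0,r2:Mul1,r3:0
  c19: -  regs: r0:-5,r1:0,r2:Mul1,r3:0
  c20: -  regs: r0:-5,r1:0,r2:Mul1,r3:0
  c21: CDB Add3=0  regs: r0:-5,r1:0,r2:Mul1,r3:0
  c22: -  regs: r0:-5,r1:0,r2:Mul1,r3:0
  c23: -  regs: r0:-5,r1:0,r2:Mul1,r3:0
  c24: -  regs: r0:-5,r1:0,r2:Mul1,r3:0
  c25: -  regs: r0:-5,r1:0,r2:Mul1,r3:0
  c26: CDB Mul1=0  regs: r0:-5,r1:0,r2:0,r3:0

STATUS = VALUE 0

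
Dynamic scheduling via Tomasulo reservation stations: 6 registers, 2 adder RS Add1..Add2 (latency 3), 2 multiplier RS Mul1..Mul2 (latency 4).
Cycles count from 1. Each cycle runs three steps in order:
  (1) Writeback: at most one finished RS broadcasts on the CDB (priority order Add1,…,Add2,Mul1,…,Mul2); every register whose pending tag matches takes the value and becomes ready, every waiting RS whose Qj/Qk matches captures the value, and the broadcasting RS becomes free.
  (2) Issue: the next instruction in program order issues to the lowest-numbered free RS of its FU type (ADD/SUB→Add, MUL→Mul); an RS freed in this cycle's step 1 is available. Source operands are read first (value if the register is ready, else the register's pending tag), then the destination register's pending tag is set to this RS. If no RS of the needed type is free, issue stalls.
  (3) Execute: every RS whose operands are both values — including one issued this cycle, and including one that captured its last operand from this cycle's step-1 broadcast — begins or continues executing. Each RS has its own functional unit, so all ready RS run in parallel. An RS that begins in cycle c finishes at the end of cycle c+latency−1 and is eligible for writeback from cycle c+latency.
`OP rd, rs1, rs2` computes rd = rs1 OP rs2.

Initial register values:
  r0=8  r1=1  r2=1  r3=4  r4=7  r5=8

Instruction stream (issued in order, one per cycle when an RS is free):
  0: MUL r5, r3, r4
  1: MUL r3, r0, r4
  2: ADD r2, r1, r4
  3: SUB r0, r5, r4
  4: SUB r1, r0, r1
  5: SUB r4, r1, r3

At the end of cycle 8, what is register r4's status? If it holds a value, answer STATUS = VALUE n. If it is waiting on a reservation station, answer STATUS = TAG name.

c1: issue MUL r5<-Mul1 | r0:8,r1:1,r2:1,r3:4,r4:7,r5:Mul1
c2: issue MUL r3<-Mul2 | r0:8,r1:1,r2:1,r3:Mul2,r4:7,r5:Mul1
c3: issue ADD r2<-Add1 | r0:8,r1:1,r2:Add1,r3:Mul2,r4:7,r5:Mul1
c4: issue SUB r0<-Add2 | r0:Add2,r1:1,r2:Add1,r3:Mul2,r4:7,r5:Mul1
c5: CDB Mul1=28; stall | r0:Add2,r1:1,r2:Add1,r3:Mul2,r4:7,r5:28
c6: CDB Add1=8; issue SUB r1<-Add1 | r0:Add2,r1:Add1,r2:8,r3:Mul2,r4:7,r5:28
c7: CDB Mul2=56; stall | r0:Add2,r1:Add1,r2:8,r3:56,r4:7,r5:28
c8: CDB Add2=21; issue SUB r4<-Add2 | r0:21,r1:Add1,r2:8,r3:56,r4:Add2,r5:28

STATUS = TAG Add2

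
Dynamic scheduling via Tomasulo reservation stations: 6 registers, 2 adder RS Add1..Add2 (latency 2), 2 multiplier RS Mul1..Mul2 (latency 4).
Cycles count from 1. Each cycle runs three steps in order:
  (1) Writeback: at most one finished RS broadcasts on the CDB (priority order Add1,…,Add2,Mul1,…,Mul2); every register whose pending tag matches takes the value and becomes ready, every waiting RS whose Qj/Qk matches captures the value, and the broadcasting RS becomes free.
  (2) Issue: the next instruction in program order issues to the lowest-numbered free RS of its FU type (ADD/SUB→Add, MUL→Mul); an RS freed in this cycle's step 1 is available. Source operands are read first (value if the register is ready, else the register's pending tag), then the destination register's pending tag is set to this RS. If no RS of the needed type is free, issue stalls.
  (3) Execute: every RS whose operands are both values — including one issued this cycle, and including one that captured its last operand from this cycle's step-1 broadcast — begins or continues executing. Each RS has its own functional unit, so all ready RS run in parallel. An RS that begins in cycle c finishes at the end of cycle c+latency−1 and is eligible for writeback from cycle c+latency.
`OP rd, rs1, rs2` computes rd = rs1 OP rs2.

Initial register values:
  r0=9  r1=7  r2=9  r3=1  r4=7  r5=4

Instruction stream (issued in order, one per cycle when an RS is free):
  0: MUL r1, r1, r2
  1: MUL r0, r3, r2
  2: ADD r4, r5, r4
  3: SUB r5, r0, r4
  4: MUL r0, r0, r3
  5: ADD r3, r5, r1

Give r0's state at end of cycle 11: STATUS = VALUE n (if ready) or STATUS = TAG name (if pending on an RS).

STATUS = TAG Mul1

c1: issue MUL r1<-Mul1 | r0:9,r1:Mul1,r2:9,r3:1,r4:7,r5:4
c2: issue MUL r0<-Mul2 | r0:Mul2,r1:Mul1,r2:9,r3:1,r4:7,r5:4
c3: issue ADD r4<-Add1 | r0:Mul2,r1:Mul1,r2:9,r3:1,r4:Add1,r5:4
c4: issue SUB r5<-Add2 | r0:Mul2,r1:Mul1,r2:9,r3:1,r4:Add1,r5:Add2
c5: CDB Add1=11; stall | r0:Mul2,r1:Mul1,r2:9,r3:1,r4:11,r5:Add2
c6: CDB Mul1=63; issue MUL r0<-Mul1 | r0:Mul1,r1:63,r2:9,r3:1,r4:11,r5:Add2
c7: CDB Mul2=9; issue ADD r3<-Add1 | r0:Mul1,r1:63,r2:9,r3:Add1,r4:11,r5:Add2
c8: - | r0:Mul1,r1:63,r2:9,r3:Add1,r4:11,r5:Add2
c9: CDB Add2=-2 | r0:Mul1,r1:63,r2:9,r3:Add1,r4:11,r5:-2
c10: - | r0:Mul1,r1:63,r2:9,r3:Add1,r4:11,r5:-2
c11: CDB Add1=61 | r0:Mul1,r1:63,r2:9,r3:61,r4:11,r5:-2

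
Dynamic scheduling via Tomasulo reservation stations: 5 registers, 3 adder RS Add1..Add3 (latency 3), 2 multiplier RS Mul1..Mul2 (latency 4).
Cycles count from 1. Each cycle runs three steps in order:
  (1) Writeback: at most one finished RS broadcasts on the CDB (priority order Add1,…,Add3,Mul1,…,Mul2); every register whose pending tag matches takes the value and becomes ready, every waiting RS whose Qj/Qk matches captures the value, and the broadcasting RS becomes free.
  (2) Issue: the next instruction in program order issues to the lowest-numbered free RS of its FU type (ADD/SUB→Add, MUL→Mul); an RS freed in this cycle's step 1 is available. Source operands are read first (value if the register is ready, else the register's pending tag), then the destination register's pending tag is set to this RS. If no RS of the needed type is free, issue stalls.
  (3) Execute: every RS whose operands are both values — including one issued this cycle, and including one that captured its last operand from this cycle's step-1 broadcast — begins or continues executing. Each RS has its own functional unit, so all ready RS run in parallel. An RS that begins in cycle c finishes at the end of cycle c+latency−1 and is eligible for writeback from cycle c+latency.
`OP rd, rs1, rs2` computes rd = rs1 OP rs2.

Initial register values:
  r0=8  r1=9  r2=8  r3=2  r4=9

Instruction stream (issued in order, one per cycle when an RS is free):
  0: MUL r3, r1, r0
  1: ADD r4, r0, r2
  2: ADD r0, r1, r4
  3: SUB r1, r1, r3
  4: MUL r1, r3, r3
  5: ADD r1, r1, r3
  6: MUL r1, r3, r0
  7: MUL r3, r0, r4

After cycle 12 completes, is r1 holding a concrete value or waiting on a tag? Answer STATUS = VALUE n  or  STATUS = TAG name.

STATUS = VALUE 1800

c1: issue MUL r3<-Mul1 | r0:8,r1:9,r2:8,r3:Mul1,r4:9
c2: issue ADD r4<-Add1 | r0:8,r1:9,r2:8,r3:Mul1,r4:Add1
c3: issue ADD r0<-Add2 | r0:Add2,r1:9,r2:8,r3:Mul1,r4:Add1
c4: issue SUB r1<-Add3 | r0:Add2,r1:Add3,r2:8,r3:Mul1,r4:Add1
c5: CDB Add1=16; issue MUL r1<-Mul2 | r0:Add2,r1:Mul2,r2:8,r3:Mul1,r4:16
c6: CDB Mul1=72; issue ADD r1<-Add1 | r0:Add2,r1:Add1,r2:8,r3:72,r4:16
c7: issue MUL r1<-Mul1 | r0:Add2,r1:Mul1,r2:8,r3:72,r4:16
c8: CDB Add2=25; stall | r0:25,r1:Mul1,r2:8,r3:72,r4:16
c9: CDB Add3=-63; stall | r0:25,r1:Mul1,r2:8,r3:72,r4:16
c10: CDB Mul2=5184; issue MUL r3<-Mul2 | r0:25,r1:Mul1,r2:8,r3:Mul2,r4:16
c11: - | r0:25,r1:Mul1,r2:8,r3:Mul2,r4:16
c12: CDB Mul1=1800 | r0:25,r1:1800,r2:8,r3:Mul2,r4:16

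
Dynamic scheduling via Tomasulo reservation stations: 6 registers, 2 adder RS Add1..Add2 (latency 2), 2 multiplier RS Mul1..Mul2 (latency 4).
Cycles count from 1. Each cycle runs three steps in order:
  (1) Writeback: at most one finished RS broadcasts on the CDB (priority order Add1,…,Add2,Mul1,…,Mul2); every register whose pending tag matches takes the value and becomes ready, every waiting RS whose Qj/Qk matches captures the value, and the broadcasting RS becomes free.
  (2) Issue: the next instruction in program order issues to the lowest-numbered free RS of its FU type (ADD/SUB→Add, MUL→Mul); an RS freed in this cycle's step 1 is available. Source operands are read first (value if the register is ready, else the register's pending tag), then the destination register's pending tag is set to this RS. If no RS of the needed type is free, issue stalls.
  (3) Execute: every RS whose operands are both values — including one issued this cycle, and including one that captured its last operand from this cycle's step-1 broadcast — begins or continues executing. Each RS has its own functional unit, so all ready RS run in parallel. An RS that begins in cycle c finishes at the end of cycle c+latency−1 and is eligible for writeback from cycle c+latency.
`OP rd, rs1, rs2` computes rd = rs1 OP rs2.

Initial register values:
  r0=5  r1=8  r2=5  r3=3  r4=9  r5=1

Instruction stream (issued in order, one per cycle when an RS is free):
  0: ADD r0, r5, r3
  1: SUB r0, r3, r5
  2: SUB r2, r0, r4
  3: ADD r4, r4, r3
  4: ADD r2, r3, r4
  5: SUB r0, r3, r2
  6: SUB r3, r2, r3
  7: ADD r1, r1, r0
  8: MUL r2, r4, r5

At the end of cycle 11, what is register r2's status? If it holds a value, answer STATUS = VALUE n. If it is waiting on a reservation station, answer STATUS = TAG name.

c1: issue ADD r0<-Add1 | r0:Add1,r1:8,r2:5,r3:3,r4:9,r5:1
c2: issue SUB r0<-Add2 | r0:Add2,r1:8,r2:5,r3:3,r4:9,r5:1
c3: CDB Add1=4; issue SUB r2<-Add1 | r0:Add2,r1:8,r2:Add1,r3:3,r4:9,r5:1
c4: CDB Add2=2; issue ADD r4<-Add2 | r0:2,r1:8,r2:Add1,r3:3,r4:Add2,r5:1
c5: stall | r0:2,r1:8,r2:Add1,r3:3,r4:Add2,r5:1
c6: CDB Add1=-7; issue ADD r2<-Add1 | r0:2,r1:8,r2:Add1,r3:3,r4:Add2,r5:1
c7: CDB Add2=12; issue SUB r0<-Add2 | r0:Add2,r1:8,r2:Add1,r3:3,r4:12,r5:1
c8: stall | r0:Add2,r1:8,r2:Add1,r3:3,r4:12,r5:1
c9: CDB Add1=15; issue SUB r3<-Add1 | r0:Add2,r1:8,r2:15,r3:Add1,r4:12,r5:1
c10: stall | r0:Add2,r1:8,r2:15,r3:Add1,r4:12,r5:1
c11: CDB Add1=12; issue ADD r1<-Add1 | r0:Add2,r1:Add1,r2:15,r3:12,r4:12,r5:1

STATUS = VALUE 15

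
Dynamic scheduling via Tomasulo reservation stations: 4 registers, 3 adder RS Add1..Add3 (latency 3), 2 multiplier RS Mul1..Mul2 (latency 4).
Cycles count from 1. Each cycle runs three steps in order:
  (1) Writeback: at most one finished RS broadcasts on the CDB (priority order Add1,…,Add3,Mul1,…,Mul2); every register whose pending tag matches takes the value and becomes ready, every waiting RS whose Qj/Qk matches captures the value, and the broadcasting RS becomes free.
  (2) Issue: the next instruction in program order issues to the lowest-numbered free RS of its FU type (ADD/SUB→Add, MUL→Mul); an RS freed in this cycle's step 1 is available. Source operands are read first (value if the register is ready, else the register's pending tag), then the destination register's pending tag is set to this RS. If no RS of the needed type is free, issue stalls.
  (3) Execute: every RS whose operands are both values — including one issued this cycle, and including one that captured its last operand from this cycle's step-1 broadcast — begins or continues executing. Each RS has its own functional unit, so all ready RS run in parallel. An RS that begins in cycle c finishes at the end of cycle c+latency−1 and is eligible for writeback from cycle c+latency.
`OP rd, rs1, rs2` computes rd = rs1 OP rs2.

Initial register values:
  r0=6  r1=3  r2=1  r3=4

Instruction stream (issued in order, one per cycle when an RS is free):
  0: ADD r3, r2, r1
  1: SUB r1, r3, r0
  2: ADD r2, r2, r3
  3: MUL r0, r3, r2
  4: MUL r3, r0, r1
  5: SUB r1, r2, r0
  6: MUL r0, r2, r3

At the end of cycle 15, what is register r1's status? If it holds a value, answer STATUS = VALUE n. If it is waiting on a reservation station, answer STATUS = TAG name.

STATUS = VALUE -15

  c1: issue ADD r3<-Add1  regs: r0:6,r1:3,r2:1,r3:Add1
  c2: issue SUB r1<-Add2  regs: r0:6,r1:Add2,r2:1,r3:Add1
  c3: issue ADD r2<-Add3  regs: r0:6,r1:Add2,r2:Add3,r3:Add1
  c4: CDB Add1=4; issue MUL r0<-Mul1  regs: r0:Mul1,r1:Add2,r2:Add3,r3:4
  c5: issue MUL r3<-Mul2  regs: r0:Mul1,r1:Add2,r2:Add3,r3:Mul2
  c6: issue SUB r1<-Add1  regs: r0:Mul1,r1:Add1,r2:Add3,r3:Mul2
  c7: CDB Add2=-2; stall  regs: r0:Mul1,r1:Add1,r2:Add3,r3:Mul2
  c8: CDB Add3=5; stall  regs: r0:Mul1,r1:Add1,r2:5,r3:Mul2
  c9: stall  regs: r0:Mul1,r1:Add1,r2:5,r3:Mul2
  c10: stall  regs: r0:Mul1,r1:Add1,r2:5,r3:Mul2
  c11: stall  regs: r0:Mul1,r1:Add1,r2:5,r3:Mul2
  c12: CDB Mul1=20; issue MUL r0<-Mul1  regs: r0:Mul1,r1:Add1,r2:5,r3:Mul2
  c13: -  regs: r0:Mul1,r1:Add1,r2:5,r3:Mul2
  c14: -  regs: r0:Mul1,r1:Add1,r2:5,r3:Mul2
  c15: CDB Add1=-15  regs: r0:Mul1,r1:-15,r2:5,r3:Mul2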